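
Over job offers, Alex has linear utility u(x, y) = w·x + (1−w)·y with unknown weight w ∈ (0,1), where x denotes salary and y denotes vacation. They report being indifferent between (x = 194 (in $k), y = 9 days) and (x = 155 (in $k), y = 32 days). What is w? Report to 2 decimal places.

Equating utilities: w·194 + (1−w)·9 = w·155 + (1−w)·32.
Collecting terms: w·39 = (1−w)·23.
The marginal rate of substitution is 23/39, so w = 23/(39+23) = 0.37.

w = 0.37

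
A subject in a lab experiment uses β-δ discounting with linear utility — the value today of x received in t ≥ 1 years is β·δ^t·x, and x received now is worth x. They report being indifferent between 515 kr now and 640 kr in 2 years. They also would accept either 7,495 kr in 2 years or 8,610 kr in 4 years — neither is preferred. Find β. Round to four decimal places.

β ≈ 0.9244

The second indifference involves only future payoffs, so β cancels: β·δ^2·7495 = β·δ^4·8610, giving δ^2 = 7495/8610 = 0.87050, so δ = 0.93301.
Now use the now-vs-future pair: 515 = β·δ^2·640 gives β = 515/(0.87050·640) ≈ 0.9244.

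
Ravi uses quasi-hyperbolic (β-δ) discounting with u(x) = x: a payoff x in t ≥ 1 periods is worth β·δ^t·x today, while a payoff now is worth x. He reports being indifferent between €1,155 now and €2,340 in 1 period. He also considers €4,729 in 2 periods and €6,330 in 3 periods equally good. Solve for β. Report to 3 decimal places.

Both payoffs in the second observation are in the future, so β drops out: δ^2·4729 = δ^3·6330 ⇒ δ = 4729/6330 = 0.74708.
The first indifference: 1155 = β·δ·2340, so β = 1155/(δ·2340) = 1155/(0.74708·2340) ≈ 0.661.

β ≈ 0.661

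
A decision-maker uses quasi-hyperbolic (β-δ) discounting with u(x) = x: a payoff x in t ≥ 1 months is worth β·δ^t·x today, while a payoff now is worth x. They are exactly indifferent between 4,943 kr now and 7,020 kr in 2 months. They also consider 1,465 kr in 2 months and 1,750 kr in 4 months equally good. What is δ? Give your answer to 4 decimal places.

Both payoffs in the second observation are in the future, so β drops out: δ^2·1465 = δ^4·1750 ⇒ δ^2 = 1465/1750 = 0.83714, so δ = 0.91496.

δ ≈ 0.9150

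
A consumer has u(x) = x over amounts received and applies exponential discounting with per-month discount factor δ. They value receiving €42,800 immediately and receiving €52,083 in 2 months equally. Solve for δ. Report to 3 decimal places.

δ ≈ 0.907

The payoff in 2 months is discounted by δ^2, so u(42800) = δ^2·u(52083) and δ^2 = u(42800)/u(52083).
With u(x) = x: δ^2 = 42800/52083 = 0.82177.
So δ = 0.82177^(1/2) ≈ 0.907.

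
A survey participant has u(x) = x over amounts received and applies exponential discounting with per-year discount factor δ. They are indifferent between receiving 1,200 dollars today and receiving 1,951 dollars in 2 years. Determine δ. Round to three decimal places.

The payoff in 2 years is discounted by δ^2, so u(1200) = δ^2·u(1951) and δ^2 = u(1200)/u(1951).
With u(x) = x: δ^2 = 1200/1951 = 0.61507.
Taking the square root: δ = 0.61507^(1/2) ≈ 0.784.

δ ≈ 0.784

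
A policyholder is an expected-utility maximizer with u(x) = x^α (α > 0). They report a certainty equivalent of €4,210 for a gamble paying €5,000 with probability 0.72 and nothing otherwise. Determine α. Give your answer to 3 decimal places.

The lottery's expected utility is 0.72·u(5000) + 0.28·u(0) = 0.72·5000^α (since u(0) = 0 for α > 0).
Indifference: 4210^α = 0.72·5000^α, so (4210/5000)^α = 0.72.
Taking logs: α·ln(4210/5000) = ln(0.72), so α = -0.328504 / -0.171975 ≈ 1.910.

α ≈ 1.910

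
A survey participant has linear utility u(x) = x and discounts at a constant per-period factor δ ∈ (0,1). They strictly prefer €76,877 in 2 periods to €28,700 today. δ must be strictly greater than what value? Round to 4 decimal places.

Under u(x) = x this choice says 28700 < δ^2·76877.
Dividing by 76877: δ^2 > 0.37332. Both sides are positive, so the square root keeps the direction.
δ > 0.37332^(1/2) = 0.6110.

δ > 0.6110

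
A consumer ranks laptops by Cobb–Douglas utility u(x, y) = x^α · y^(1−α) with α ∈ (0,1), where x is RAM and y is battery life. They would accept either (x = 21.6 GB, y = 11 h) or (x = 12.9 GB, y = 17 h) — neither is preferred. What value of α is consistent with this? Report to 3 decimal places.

α ≈ 0.458

Set the two utilities equal: 21.6^α·11^(1−α) = 12.9^α·17^(1−α).
(21.6/12.9)^α = (17/11)^(1−α); take logs: α·ln(21.6/12.9) = (1−α)·ln(17/11), i.e. α·0.515466 = (1−α)·0.435318.
So α/(1−α) = (0.435318)/(0.515466) = 0.844514, and α = 0.844514/1.844514 ≈ 0.458.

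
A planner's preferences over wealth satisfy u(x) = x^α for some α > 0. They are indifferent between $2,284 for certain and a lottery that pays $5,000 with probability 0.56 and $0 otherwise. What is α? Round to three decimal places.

The lottery's expected utility is 0.56·u(5000) + 0.44·u(0) = 0.56·5000^α (since u(0) = 0 for α > 0).
Indifference: 2284^α = 0.56·5000^α, so (2284/5000)^α = 0.56.
Taking logs: α·ln(2284/5000) = ln(0.56), so α = -0.579818 / -0.783510 ≈ 0.740.

α ≈ 0.740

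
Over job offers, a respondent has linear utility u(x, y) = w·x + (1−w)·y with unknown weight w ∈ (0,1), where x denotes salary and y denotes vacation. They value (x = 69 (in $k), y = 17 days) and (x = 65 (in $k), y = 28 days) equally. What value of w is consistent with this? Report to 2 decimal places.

Indifference: w·69 + (1−w)·17 = w·65 + (1−w)·28.
w·(69−65) = (1−w)·(28−17), i.e. w·4 = (1−w)·11.
So w/(1−w) = 11/4 = 2.7500, giving w = 11/(4+11) = 0.73.

w = 0.73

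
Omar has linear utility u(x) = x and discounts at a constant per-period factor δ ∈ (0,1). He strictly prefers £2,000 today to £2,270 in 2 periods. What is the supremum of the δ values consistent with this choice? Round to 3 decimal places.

Comparing present values: 2000 > δ^2·2270.
Dividing by 2270: δ^2 < 0.88106. Both sides are positive, so the square root keeps the direction.
δ < 0.88106^(1/2) = 0.939.

δ < 0.939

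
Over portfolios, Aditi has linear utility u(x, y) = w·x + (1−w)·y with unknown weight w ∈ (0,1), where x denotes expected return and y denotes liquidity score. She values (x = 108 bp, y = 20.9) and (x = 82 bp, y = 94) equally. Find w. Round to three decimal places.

w = 0.738

Equating utilities: w·108 + (1−w)·20.9 = w·82 + (1−w)·94.
w·(108−82) = (1−w)·(94−20.9), i.e. w·26 = (1−w)·73.1.
Hence w = 73.1/(26+73.1) = 73.1/99.1 = 0.738.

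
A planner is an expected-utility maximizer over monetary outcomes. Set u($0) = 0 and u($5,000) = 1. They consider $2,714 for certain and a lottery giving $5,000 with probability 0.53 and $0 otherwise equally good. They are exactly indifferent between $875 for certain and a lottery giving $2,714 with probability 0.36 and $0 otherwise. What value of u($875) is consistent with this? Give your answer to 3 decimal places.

0.191

First, u($2,714) = 0.53·u($5,000) + 0.47·u($0) = 0.53.
Then u($875) = 0.36·u($2,714) + 0.64·u($0) = 0.36·0.53 + 0.64·0.00 = 0.1908.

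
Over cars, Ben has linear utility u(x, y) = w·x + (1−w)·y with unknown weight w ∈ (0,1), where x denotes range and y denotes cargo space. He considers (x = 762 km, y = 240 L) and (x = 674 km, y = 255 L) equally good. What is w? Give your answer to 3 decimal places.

u(762,240) = u(674,255) means w·762 + (1−w)·240 = w·674 + (1−w)·255.
Collecting terms: w·88 = (1−w)·15.
So w/(1−w) = 15/88 = 0.1705, giving w = 15/(88+15) = 0.146.

w = 0.146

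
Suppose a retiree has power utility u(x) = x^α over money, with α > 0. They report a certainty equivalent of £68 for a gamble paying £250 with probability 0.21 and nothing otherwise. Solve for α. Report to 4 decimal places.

EU(lottery) = 0.21·250^α + 0.79·0 = 0.21·250^α.
Indifference: 68^α = 0.21·250^α, so (68/250)^α = 0.21.
Take logs: α = ln 0.21 / ln(68/250) ≈ 1.198697.

α ≈ 1.1987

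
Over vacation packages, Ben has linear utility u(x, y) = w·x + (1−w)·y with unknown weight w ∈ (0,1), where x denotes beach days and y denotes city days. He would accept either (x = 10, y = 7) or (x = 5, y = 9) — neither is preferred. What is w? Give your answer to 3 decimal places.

w = 0.286

u(10,7) = u(5,9) means w·10 + (1−w)·7 = w·5 + (1−w)·9.
Collecting terms: w·5 = (1−w)·2.
The marginal rate of substitution is 2/5, so w = 2/(5+2) = 0.286.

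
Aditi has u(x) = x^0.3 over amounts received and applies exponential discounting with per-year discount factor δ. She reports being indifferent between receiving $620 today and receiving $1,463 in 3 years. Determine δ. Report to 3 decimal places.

Equating discounted utilities: u(620) = δ^3·u(1463) ⇒ δ^3 = u(620)/u(1463).
With u(x) = x^0.3: δ^3 = 620^0.3/1463^0.3 = (620/1463)^0.3 = 0.77294.
Taking the cube root: δ = 0.77294^(1/3) ≈ 0.918.

δ ≈ 0.918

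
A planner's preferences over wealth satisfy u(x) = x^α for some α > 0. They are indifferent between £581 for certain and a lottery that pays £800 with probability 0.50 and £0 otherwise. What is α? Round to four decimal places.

α ≈ 2.1670

The lottery's expected utility is 0.50·u(800) + 0.50·u(0) = 0.50·800^α (since u(0) = 0 for α > 0).
Setting u(581) equal to that: 581^α = 0.50·800^α ⇒ (581/800)^α = 0.50.
Taking logs: α·ln(581/800) = ln(0.50), so α = -0.6931472 / -0.3198610 ≈ 2.1670.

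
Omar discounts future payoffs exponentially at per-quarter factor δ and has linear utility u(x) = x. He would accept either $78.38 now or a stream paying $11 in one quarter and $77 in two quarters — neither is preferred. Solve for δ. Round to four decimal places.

δ ≈ 0.9400

Present value of the stream is 11·δ + 77·δ². Indifference gives 11δ + 77δ² = 78.38.
Rearranged: 77δ² + 11δ − 78.38 = 0.
The positive root is δ = [−11 + √(11² + 4·77·78.38)] / (2·77) = (−11 + 155.763)/154 ≈ 0.9400.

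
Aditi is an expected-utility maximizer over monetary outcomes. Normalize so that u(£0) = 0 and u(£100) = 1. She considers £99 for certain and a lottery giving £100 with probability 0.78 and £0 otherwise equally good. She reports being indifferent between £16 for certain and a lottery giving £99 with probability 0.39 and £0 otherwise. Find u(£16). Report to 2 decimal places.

0.30

First, u(£99) = 0.78·u(£100) + 0.22·u(£0) = 0.78.
The second indifference gives u(£16) = 0.39·u(£99) + 0.61·u(£0) = 0.39·0.78 + 0.61·0.00 = 0.3042.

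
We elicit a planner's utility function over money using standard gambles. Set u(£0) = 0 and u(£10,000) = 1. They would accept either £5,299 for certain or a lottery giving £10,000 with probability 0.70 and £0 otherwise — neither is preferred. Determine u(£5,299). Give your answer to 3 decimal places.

0.700

By the standard-gamble method, u(£5,299) is just the indifference probability on the best outcome: 0.70.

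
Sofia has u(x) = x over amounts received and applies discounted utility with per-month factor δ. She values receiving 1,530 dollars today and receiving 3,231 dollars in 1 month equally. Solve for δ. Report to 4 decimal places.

δ ≈ 0.4735

The payoff in 1 month is discounted by δ, so u(1530) = δ·u(3231) and δ = u(1530)/u(3231).
With u(x) = x: δ = 1530/3231 = 0.47354.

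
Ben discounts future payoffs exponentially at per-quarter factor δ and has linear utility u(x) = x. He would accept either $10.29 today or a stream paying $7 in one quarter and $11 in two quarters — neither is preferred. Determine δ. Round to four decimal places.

δ ≈ 0.7000

Equating present values: 10.29 = 7δ + 11δ².
Rearranged: 11δ² + 7δ − 10.29 = 0.
By the quadratic formula (taking the positive root), δ = (−7 + √501.76) / 22 ≈ 0.7000.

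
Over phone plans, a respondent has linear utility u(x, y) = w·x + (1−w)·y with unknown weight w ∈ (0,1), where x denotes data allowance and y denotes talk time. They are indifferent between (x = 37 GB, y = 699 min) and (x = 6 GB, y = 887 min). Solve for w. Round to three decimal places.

Equating utilities: w·37 + (1−w)·699 = w·6 + (1−w)·887.
Collecting terms: w·31 = (1−w)·188.
So w/(1−w) = 188/31 = 6.0645, giving w = 188/(31+188) = 0.858.

w = 0.858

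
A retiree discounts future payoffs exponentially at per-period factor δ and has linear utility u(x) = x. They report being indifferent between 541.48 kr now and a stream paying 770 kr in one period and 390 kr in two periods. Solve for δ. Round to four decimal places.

Equating present values: 541.48 = 770δ + 390δ².
Rearranged: 390δ² + 770δ − 541.48 = 0.
δ = (−770 + √(770² + 4·390·541.48)) / (2·390) = (−770 + √1437608.80) / 780 ≈ 0.5500.

δ ≈ 0.5500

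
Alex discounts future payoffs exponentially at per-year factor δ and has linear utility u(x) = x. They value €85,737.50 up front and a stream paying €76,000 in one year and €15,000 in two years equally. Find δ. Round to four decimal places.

Equating present values: 85737.50 = 76000δ + 15000δ².
Rearranged: 15000δ² + 76000δ − 85737.50 = 0.
δ = (−76000 + √(76000² + 4·15000·85737.50)) / (2·15000) = (−76000 + √10920250000.00) / 30000 ≈ 0.9500.

δ ≈ 0.9500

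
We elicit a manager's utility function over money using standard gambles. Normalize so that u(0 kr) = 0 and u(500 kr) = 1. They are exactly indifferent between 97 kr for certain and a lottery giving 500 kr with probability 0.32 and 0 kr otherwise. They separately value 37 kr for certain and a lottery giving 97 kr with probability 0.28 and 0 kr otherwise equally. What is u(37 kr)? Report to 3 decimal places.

0.090

First, u(97 kr) = 0.32·u(500 kr) + 0.68·u(0 kr) = 0.32.
Then u(37 kr) = 0.28·u(97 kr) + 0.72·u(0 kr) = 0.28·0.32 + 0.72·0.00 = 0.0896.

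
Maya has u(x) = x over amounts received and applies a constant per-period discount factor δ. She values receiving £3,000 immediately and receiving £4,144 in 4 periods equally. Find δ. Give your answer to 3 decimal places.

δ ≈ 0.922

Indifference means u(3000) = δ^4 · u(4144), so δ^4 = u(3000)/u(4144).
With u(x) = x: δ^4 = 3000/4144 = 0.72394.
So δ = 0.72394^(1/4) ≈ 0.922.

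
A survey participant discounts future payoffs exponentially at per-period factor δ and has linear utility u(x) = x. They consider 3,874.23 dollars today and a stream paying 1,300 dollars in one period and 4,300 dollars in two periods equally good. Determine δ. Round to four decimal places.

The stream is worth 1300δ + 4300δ² today, so 1300δ + 4300δ² = 3874.23.
So 4300δ² + 1300δ − 3874.23 = 0.
δ = (−1300 + √(1300² + 4·4300·3874.23)) / (2·4300) = (−1300 + √68326756.00) / 8600 ≈ 0.8100.

δ ≈ 0.8100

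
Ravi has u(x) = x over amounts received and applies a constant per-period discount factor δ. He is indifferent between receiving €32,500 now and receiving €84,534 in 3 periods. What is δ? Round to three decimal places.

The payoff in 3 periods is discounted by δ^3, so u(32500) = δ^3·u(84534) and δ^3 = u(32500)/u(84534).
With u(x) = x: δ^3 = 32500/84534 = 0.38446.
So δ = 0.38446^(1/3) ≈ 0.727.

δ ≈ 0.727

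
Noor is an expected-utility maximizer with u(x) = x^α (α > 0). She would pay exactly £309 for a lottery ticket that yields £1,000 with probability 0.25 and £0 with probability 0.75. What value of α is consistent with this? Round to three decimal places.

α ≈ 1.180

Since u(0) = 0, the lottery's EU is 0.25·1000^α.
Indifference: 309^α = 0.25·1000^α, so (309/1000)^α = 0.25.
Take logs: α = ln 0.25 / ln(309/1000) ≈ 1.18041.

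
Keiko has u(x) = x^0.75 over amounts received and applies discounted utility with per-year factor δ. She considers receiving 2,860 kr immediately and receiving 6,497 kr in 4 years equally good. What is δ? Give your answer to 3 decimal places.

δ ≈ 0.857

Indifference means u(2860) = δ^4 · u(6497), so δ^4 = u(2860)/u(6497).
With u(x) = x^0.75: δ^4 = 2860^0.75/6497^0.75 = (2860/6497)^0.75 = 0.54043.
So δ = 0.54043^(1/4) ≈ 0.857.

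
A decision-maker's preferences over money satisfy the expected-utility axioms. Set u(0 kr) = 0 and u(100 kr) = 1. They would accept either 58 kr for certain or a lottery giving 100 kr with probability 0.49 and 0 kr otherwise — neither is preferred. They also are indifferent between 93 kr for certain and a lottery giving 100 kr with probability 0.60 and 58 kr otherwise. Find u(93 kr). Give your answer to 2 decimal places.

0.80

The first gamble pins u(58 kr): it must equal 0.49·1 + 0.51·0 = 0.49.
The second indifference gives u(93 kr) = 0.60·u(100 kr) + 0.40·u(58 kr) = 0.60·1.00 + 0.40·0.49 = 0.7960.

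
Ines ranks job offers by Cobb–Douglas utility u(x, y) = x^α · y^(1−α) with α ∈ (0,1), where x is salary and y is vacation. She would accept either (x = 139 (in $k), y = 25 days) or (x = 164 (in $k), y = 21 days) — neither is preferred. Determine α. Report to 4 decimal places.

α ≈ 0.5132

Set the two utilities equal: 139^α·25^(1−α) = 164^α·21^(1−α).
(139/164)^α = (21/25)^(1−α); take logs: α·ln(139/164) = (1−α)·ln(21/25), i.e. α·-0.1653925 = (1−α)·-0.1743534.
With A = -0.1653925 and B = -0.1743534: α·A = (1−α)·B, so α = B/(A+B) = -0.1743534/-0.3397459 ≈ 0.5132.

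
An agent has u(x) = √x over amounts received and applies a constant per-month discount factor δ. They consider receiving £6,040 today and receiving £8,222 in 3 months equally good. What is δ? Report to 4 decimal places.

δ ≈ 0.9499

Indifference means u(6040) = δ^3 · u(8222), so δ^3 = u(6040)/u(8222).
With u(x) = √x: δ^3 = √6040/√8222 = √(6040/8222) = 0.85710.
Taking the cube root: δ = 0.85710^(1/3) ≈ 0.9499.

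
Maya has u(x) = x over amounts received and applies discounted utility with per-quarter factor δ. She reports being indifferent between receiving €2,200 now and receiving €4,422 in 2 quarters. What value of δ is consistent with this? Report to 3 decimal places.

The payoff in 2 quarters is discounted by δ^2, so u(2200) = δ^2·u(4422) and δ^2 = u(2200)/u(4422).
With u(x) = x: δ^2 = 2200/4422 = 0.49751.
Taking the square root: δ = 0.49751^(1/2) ≈ 0.705.

δ ≈ 0.705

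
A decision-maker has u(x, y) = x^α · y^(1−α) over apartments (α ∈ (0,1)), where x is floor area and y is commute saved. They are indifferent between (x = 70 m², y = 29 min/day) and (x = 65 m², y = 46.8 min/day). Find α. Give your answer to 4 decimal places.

Set the two utilities equal: 70^α·29^(1−α) = 65^α·46.8^(1−α).
Taking logs: α·ln 70 + (1−α)·ln 29 = α·ln 65 + (1−α)·ln 46.8, i.e. α·0.0741080 = (1−α)·0.4785874.
With A = 0.0741080 and B = 0.4785874: α·A = (1−α)·B, so α = B/(A+B) = 0.4785874/0.5526954 ≈ 0.8659.

α ≈ 0.8659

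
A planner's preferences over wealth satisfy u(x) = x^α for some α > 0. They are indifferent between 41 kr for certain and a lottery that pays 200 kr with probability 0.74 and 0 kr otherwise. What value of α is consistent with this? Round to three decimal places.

α ≈ 0.190

Since u(0) = 0, the lottery's EU is 0.74·200^α.
Indifference: 41^α = 0.74·200^α, so (41/200)^α = 0.74.
α = ln(0.74) / ln(41/200) = -0.301105/-1.584745 ≈ 0.190.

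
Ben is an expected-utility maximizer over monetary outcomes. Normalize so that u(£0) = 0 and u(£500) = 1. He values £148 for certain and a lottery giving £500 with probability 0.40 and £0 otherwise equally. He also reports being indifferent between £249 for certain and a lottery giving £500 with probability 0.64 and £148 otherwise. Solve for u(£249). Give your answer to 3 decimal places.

First, u(£148) = 0.40·u(£500) + 0.60·u(£0) = 0.40.
Chaining: u(£249) = 0.64·1.00 + 0.36·0.40 = 0.7840.

0.784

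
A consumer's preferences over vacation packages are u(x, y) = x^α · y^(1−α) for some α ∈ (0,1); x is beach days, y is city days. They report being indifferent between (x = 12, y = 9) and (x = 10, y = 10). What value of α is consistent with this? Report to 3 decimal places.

Indifference: 12^α · 9^(1−α) = 10^α · 10^(1−α).
Taking logs: α·ln 12 + (1−α)·ln 9 = α·ln 10 + (1−α)·ln 10, i.e. α·0.182322 = (1−α)·0.105361.
Thus α·(0.287683) = 0.105361, so α = 0.105361/0.287683 ≈ 0.366.

α ≈ 0.366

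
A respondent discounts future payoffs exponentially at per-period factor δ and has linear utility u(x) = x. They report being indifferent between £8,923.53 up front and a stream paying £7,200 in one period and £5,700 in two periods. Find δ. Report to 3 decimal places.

Present value of the stream is 7200·δ + 5700·δ². Indifference gives 7200δ + 5700δ² = 8923.53.
That is, 5700δ² + 7200δ − 8923.53 = 0, a quadratic in δ.
By the quadratic formula (taking the positive root), δ = (−7200 + √255296484.00) / 11400 ≈ 0.770.

δ ≈ 0.770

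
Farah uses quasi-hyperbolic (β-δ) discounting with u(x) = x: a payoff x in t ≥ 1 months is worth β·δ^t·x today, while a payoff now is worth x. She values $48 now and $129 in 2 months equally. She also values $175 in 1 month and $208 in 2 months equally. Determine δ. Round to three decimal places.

δ ≈ 0.841

The second indifference involves only future payoffs, so β cancels: β·δ^1·175 = β·δ^2·208, giving δ = 175/208 = 0.84135.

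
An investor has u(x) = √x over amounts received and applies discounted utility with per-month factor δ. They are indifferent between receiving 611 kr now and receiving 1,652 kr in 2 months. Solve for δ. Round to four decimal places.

δ ≈ 0.7798

The payoff in 2 months is discounted by δ^2, so u(611) = δ^2·u(1652) and δ^2 = u(611)/u(1652).
With u(x) = √x: δ^2 = √611/√1652 = √(611/1652) = 0.60816.
Hence δ = (0.60816)^(1/2) = 0.779844.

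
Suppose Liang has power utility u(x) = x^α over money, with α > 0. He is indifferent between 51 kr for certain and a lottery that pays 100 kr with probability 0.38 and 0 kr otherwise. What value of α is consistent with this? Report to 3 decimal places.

α ≈ 1.437

EU(lottery) = 0.38·100^α + 0.62·0 = 0.38·100^α.
Equating: 51^α = 0.38·100^α, i.e. 0.5100^α = 0.38.
Take logs: α = ln 0.38 / ln(51/100) ≈ 1.43698.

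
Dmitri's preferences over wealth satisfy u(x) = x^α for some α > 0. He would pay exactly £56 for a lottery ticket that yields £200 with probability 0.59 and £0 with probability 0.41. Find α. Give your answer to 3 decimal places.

α ≈ 0.414

EU(lottery) = 0.59·200^α + 0.41·0 = 0.59·200^α.
Indifference: 56^α = 0.59·200^α, so (56/200)^α = 0.59.
Taking logs: α·ln(56/200) = ln(0.59), so α = -0.527633 / -1.272966 ≈ 0.414.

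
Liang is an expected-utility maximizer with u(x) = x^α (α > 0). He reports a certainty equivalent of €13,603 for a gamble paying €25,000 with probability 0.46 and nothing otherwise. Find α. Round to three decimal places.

α ≈ 1.276

The lottery's expected utility is 0.46·u(25000) + 0.54·u(0) = 0.46·25000^α (since u(0) = 0 for α > 0).
Setting u(13603) equal to that: 13603^α = 0.46·25000^α ⇒ (13603/25000)^α = 0.46.
α = ln(0.46) / ln(13603/25000) = -0.776529/-0.608585 ≈ 1.276.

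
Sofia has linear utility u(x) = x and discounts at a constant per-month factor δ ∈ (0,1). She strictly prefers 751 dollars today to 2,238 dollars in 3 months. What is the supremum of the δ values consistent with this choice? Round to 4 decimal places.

Comparing present values: 751 > δ^3·2238.
Hence δ^3 < 751/2238 = 0.33557, and x ↦ x^(1/3) is increasing on (0,∞).
δ < 0.33557^(1/3) = 0.6949.

δ < 0.6949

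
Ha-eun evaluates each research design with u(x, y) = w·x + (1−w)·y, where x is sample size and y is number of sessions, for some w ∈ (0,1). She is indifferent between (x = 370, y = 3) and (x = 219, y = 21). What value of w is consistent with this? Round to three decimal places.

Equating utilities: w·370 + (1−w)·3 = w·219 + (1−w)·21.
Rearranging, 151·w − 18·(1−w) = 0.
So w/(1−w) = 18/151 = 0.1192, giving w = 18/(151+18) = 0.107.

w = 0.107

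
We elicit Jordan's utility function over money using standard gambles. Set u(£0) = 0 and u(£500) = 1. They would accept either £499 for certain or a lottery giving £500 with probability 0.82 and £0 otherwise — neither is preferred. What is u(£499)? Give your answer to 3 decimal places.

0.820

u(£499) equals the lottery's expected utility: 0.82·1 + 0.18·0 = 0.82.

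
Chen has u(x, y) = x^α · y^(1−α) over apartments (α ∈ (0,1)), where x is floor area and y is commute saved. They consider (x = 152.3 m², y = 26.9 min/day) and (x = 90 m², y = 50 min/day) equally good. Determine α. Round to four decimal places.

α ≈ 0.5410

The Cobb–Douglas utilities coincide, so 152.3^α·26.9^(1−α) = 90^α·50^(1−α).
Rearrange to (152.3/90)^α = (50/26.9)^(1−α) and take logs: α·0.5260426 = (1−α)·0.6198967.
So α/(1−α) = (0.6198967)/(0.5260426) = 1.1784154, and α = 1.1784154/2.1784154 ≈ 0.5410.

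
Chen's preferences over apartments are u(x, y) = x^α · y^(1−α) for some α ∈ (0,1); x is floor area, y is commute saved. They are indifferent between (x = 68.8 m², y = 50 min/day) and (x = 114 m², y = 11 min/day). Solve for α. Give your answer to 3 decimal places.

Indifference: 68.8^α · 50^(1−α) = 114^α · 11^(1−α).
Rearrange to (68.8/114)^α = (11/50)^(1−α) and take logs: α·-0.504995 = (1−α)·-1.514128.
With A = -0.504995 and B = -1.514128: α·A = (1−α)·B, so α = B/(A+B) = -1.514128/-2.019123 ≈ 0.750.

α ≈ 0.750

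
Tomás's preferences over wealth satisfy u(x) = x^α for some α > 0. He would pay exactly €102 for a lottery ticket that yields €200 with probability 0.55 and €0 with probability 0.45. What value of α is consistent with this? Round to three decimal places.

α ≈ 0.888

EU(lottery) = 0.55·200^α + 0.45·0 = 0.55·200^α.
Setting u(102) equal to that: 102^α = 0.55·200^α ⇒ (102/200)^α = 0.55.
α = ln(0.55) / ln(102/200) = -0.597837/-0.673345 ≈ 0.888.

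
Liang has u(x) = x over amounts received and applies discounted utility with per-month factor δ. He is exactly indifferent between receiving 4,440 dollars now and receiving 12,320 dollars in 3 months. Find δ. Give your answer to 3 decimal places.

δ ≈ 0.712

Equating discounted utilities: u(4440) = δ^3·u(12320) ⇒ δ^3 = u(4440)/u(12320).
With u(x) = x: δ^3 = 4440/12320 = 0.36039.
Taking the cube root: δ = 0.36039^(1/3) ≈ 0.712.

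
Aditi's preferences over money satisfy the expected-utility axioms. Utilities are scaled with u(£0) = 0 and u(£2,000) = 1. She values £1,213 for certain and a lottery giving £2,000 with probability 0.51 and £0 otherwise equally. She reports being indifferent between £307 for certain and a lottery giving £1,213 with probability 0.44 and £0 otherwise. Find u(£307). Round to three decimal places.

0.224

The first gamble pins u(£1,213): it must equal 0.51·1 + 0.49·0 = 0.51.
Chaining: u(£307) = 0.44·0.51 + 0.56·0.00 = 0.2244.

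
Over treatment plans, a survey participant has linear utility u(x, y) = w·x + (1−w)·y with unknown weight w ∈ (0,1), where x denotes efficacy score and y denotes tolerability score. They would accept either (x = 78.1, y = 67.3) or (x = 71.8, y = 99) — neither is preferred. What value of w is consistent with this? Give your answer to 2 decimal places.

w = 0.83

u(78.1,67.3) = u(71.8,99) means w·78.1 + (1−w)·67.3 = w·71.8 + (1−w)·99.
w·(78.1−71.8) = (1−w)·(99−67.3), i.e. w·6.3 = (1−w)·31.7.
Hence w = 31.7/(6.3+31.7) = 31.7/38 = 0.83.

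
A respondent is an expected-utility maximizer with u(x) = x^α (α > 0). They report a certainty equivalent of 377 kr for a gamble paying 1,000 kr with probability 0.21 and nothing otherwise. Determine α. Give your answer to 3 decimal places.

EU(lottery) = 0.21·1000^α + 0.79·0 = 0.21·1000^α.
Equating: 377^α = 0.21·1000^α, i.e. 0.3770^α = 0.21.
α = ln(0.21) / ln(377/1000) = -1.560648/-0.975510 ≈ 1.600.

α ≈ 1.600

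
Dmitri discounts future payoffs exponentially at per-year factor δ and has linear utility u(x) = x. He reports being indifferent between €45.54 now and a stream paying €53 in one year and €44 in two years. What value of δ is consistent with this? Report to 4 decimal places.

δ ≈ 0.5800

The stream is worth 53δ + 44δ² today, so 53δ + 44δ² = 45.54.
That is, 44δ² + 53δ − 45.54 = 0, a quadratic in δ.
By the quadratic formula (taking the positive root), δ = (−53 + √10824.04) / 88 ≈ 0.5800.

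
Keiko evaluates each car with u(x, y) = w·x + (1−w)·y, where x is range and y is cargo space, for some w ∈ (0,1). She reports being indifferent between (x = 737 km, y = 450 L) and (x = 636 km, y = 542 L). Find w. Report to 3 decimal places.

Equating utilities: w·737 + (1−w)·450 = w·636 + (1−w)·542.
w·(737−636) = (1−w)·(542−450), i.e. w·101 = (1−w)·92.
So w/(1−w) = 92/101 = 0.9109, giving w = 92/(101+92) = 0.477.

w = 0.477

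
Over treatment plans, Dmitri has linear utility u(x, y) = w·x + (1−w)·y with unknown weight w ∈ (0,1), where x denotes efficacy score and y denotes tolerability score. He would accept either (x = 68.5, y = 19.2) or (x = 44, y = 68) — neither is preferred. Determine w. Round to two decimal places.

Equating utilities: w·68.5 + (1−w)·19.2 = w·44 + (1−w)·68.
Collecting terms: w·24.5 = (1−w)·48.8.
The marginal rate of substitution is 48.8/24.5, so w = 48.8/(24.5+48.8) = 0.67.

w = 0.67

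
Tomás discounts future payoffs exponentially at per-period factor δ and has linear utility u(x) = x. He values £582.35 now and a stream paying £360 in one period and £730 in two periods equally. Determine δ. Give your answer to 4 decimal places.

δ ≈ 0.6800

Present value of the stream is 360·δ + 730·δ². Indifference gives 360δ + 730δ² = 582.35.
Rearranged: 730δ² + 360δ − 582.35 = 0.
δ = (−360 + √(360² + 4·730·582.35)) / (2·730) = (−360 + √1830062.00) / 1460 ≈ 0.6800.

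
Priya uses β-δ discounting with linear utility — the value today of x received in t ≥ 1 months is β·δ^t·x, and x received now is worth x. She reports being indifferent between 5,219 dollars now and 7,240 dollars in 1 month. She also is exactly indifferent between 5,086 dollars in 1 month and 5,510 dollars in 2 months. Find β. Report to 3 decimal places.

β ≈ 0.781

The second indifference involves only future payoffs, so β cancels: β·δ^1·5086 = β·δ^2·5510, giving δ = 5086/5510 = 0.92305.
Now use the now-vs-future pair: 5219 = β·δ·7240 gives β = 5219/(0.92305·7240) ≈ 0.781.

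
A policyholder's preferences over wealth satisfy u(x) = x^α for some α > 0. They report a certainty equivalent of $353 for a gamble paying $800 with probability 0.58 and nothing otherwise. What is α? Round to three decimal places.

EU(lottery) = 0.58·800^α + 0.42·0 = 0.58·800^α.
Setting u(353) equal to that: 353^α = 0.58·800^α ⇒ (353/800)^α = 0.58.
Take logs: α = ln 0.58 / ln(353/800) ≈ 0.66581.

α ≈ 0.666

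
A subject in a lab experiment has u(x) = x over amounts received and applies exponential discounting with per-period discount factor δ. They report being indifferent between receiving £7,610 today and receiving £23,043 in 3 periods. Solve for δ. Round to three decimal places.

δ ≈ 0.691

Equating discounted utilities: u(7610) = δ^3·u(23043) ⇒ δ^3 = u(7610)/u(23043).
With u(x) = x: δ^3 = 7610/23043 = 0.33025.
Hence δ = (0.33025)^(1/3) = 0.69122.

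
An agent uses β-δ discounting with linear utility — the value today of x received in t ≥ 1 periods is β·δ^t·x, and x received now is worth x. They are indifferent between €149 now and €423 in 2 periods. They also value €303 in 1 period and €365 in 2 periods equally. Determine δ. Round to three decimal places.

The second indifference involves only future payoffs, so β cancels: β·δ^1·303 = β·δ^2·365, giving δ = 303/365 = 0.83014.

δ ≈ 0.830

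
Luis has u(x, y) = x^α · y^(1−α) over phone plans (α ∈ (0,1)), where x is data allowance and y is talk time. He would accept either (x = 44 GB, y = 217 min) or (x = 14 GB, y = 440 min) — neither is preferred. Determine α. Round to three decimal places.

Set the two utilities equal: 44^α·217^(1−α) = 14^α·440^(1−α).
Rearrange to (44/14)^α = (440/217)^(1−α) and take logs: α·1.145132 = (1−α)·0.706877.
So α/(1−α) = (0.706877)/(1.145132) = 0.617289, and α = 0.617289/1.617289 ≈ 0.382.

α ≈ 0.382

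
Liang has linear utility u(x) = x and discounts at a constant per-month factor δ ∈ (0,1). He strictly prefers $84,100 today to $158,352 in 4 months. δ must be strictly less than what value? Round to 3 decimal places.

δ < 0.854

The preference means 84100 > δ^4·158352.
Hence δ^4 < 84100/158352 = 0.53110, and x ↦ x^(1/4) is increasing on (0,∞).
δ < 0.53110^(1/4) = 0.854.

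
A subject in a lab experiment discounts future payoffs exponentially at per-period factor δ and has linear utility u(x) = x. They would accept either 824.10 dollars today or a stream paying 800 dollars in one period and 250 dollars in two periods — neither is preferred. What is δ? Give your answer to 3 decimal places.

The stream is worth 800δ + 250δ² today, so 800δ + 250δ² = 824.10.
Rearranged: 250δ² + 800δ − 824.10 = 0.
The positive root is δ = [−800 + √(800² + 4·250·824.10)] / (2·250) = (−800 + 1210.000)/500 ≈ 0.820.

δ ≈ 0.820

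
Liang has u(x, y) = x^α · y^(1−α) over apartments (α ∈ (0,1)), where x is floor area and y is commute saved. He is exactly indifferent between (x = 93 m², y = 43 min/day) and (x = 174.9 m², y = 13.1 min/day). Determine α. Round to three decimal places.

α ≈ 0.653

The Cobb–Douglas utilities coincide, so 93^α·43^(1−α) = 174.9^α·13.1^(1−α).
(93/174.9)^α = (13.1/43)^(1−α); take logs: α·ln(93/174.9) = (1−α)·ln(13.1/43), i.e. α·-0.631615 = (1−α)·-1.188588.
Thus α·(-1.820203) = -1.188588, so α = -1.188588/-1.820203 ≈ 0.653.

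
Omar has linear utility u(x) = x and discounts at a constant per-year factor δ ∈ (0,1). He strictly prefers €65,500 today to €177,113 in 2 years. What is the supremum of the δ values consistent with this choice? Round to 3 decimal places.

Comparing present values: 65500 > δ^2·177113.
Dividing by 177113: δ^2 < 0.36982. Both sides are positive, so the square root keeps the direction.
δ < (65500/177113)^(1/2) ≈ 0.608.

δ < 0.608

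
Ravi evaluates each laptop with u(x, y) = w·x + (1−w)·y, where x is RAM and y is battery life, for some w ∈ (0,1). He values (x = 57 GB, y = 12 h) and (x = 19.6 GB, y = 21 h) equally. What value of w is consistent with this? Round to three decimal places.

w = 0.194

Equating utilities: w·57 + (1−w)·12 = w·19.6 + (1−w)·21.
Collecting terms: w·37.4 = (1−w)·9.
The marginal rate of substitution is 9/37.4, so w = 9/(37.4+9) = 0.194.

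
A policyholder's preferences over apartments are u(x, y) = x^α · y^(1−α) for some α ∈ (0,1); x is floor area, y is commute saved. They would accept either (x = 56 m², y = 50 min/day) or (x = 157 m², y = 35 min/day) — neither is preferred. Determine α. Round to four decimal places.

Set the two utilities equal: 56^α·50^(1−α) = 157^α·35^(1−α).
Rearrange to (56/157)^α = (35/50)^(1−α) and take logs: α·-1.0308941 = (1−α)·-0.3566749.
So α/(1−α) = (-0.3566749)/(-1.0308941) = 0.3459860, and α = 0.3459860/1.3459860 ≈ 0.2571.

α ≈ 0.2571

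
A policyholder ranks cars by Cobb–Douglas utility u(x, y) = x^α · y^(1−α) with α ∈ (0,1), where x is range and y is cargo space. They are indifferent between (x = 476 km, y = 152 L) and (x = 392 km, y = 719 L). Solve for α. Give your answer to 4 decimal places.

The Cobb–Douglas utilities coincide, so 476^α·152^(1−α) = 392^α·719^(1−α).
Rearrange to (476/392)^α = (719/152)^(1−α) and take logs: α·0.1941560 = (1−α)·1.5539808.
Thus α·(1.7481368) = 1.5539808, so α = 1.5539808/1.7481368 ≈ 0.8889.

α ≈ 0.8889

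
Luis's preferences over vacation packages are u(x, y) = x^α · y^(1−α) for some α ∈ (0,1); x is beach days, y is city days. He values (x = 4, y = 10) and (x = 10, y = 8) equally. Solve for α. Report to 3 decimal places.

Indifference: 4^α · 10^(1−α) = 10^α · 8^(1−α).
(4/10)^α = (8/10)^(1−α); take logs: α·ln(4/10) = (1−α)·ln(8/10), i.e. α·-0.916291 = (1−α)·-0.223144.
So α/(1−α) = (-0.223144)/(-0.916291) = 0.243530, and α = 0.243530/1.243530 ≈ 0.196.

α ≈ 0.196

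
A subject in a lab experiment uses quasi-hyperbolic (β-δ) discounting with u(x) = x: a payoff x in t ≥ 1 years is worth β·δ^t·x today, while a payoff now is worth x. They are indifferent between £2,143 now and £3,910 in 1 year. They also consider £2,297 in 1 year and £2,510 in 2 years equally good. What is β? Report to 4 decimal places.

β ≈ 0.5989

From the later pair, β·δ^1·2297 = β·δ^2·2510; dividing through, δ = 2297/2510 = 0.91514.
Substituting δ into 2143 = β·δ·3910: β = 2143/(3578.195) ≈ 0.5989.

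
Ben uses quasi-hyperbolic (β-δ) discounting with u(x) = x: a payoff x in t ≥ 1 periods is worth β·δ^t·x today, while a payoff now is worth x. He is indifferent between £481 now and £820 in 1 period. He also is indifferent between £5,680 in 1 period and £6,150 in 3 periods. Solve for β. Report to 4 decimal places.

β ≈ 0.6104

From the later pair, β·δ^1·5680 = β·δ^3·6150; dividing through, δ^2 = 5680/6150 = 0.92358, so δ = 0.96103.
Substituting δ into 481 = β·δ·820: β = 481/(788.044) ≈ 0.6104.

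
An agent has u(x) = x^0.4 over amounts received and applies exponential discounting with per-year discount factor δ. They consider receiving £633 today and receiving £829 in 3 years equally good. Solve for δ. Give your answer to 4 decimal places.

δ ≈ 0.9647

The payoff in 3 years is discounted by δ^3, so u(633) = δ^3·u(829) and δ^3 = u(633)/u(829).
With u(x) = x^0.4: δ^3 = 633^0.4/829^0.4 = (633/829)^0.4 = 0.89772.
Hence δ = (0.89772)^(1/3) = 0.964672.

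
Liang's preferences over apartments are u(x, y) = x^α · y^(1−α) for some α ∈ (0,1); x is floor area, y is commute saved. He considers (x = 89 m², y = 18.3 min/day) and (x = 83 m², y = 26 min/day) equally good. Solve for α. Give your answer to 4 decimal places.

α ≈ 0.8342

The Cobb–Douglas utilities coincide, so 89^α·18.3^(1−α) = 83^α·26^(1−α).
(89/83)^α = (26/18.3)^(1−α); take logs: α·ln(89/83) = (1−α)·ln(26/18.3), i.e. α·0.0697958 = (1−α)·0.3511955.
With A = 0.0697958 and B = 0.3511955: α·A = (1−α)·B, so α = B/(A+B) = 0.3511955/0.4209913 ≈ 0.8342.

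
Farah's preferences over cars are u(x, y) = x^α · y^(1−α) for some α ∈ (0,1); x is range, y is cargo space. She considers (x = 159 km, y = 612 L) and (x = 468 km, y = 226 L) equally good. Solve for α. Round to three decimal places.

The Cobb–Douglas utilities coincide, so 159^α·612^(1−α) = 468^α·226^(1−α).
(159/468)^α = (226/612)^(1−α); take logs: α·ln(159/468) = (1−α)·ln(226/612), i.e. α·-1.079564 = (1−α)·-0.996197.
With A = -1.079564 and B = -0.996197: α·A = (1−α)·B, so α = B/(A+B) = -0.996197/-2.075761 ≈ 0.480.

α ≈ 0.480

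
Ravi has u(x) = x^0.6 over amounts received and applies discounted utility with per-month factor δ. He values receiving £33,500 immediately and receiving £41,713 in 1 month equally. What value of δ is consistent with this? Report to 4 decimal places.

Equating discounted utilities: u(33500) = δ·u(41713) ⇒ δ = u(33500)/u(41713).
Since u(x) = x^0.6, δ = (33500/41713)^0.6 = 0.80311^0.6 = 0.87673.

δ ≈ 0.8767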